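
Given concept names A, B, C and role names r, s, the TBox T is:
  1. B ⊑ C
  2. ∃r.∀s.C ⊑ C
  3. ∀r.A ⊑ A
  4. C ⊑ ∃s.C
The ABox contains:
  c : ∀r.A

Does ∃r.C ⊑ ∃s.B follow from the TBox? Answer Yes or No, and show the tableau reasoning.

No

1. ∃r.C ⊑ ∃s.B  ⇔  (∃r.C ⊓ ∀s.¬B) unsat w.r.t. T
   open: L(x₀) ⊇ {¬B, ¬C, ∀r.∃s.¬C, ∀s.¬B, ∃r.C, …} (+ ∃-successors)
2. Hence ∃r.C ⊑ ∃s.B: not entailed.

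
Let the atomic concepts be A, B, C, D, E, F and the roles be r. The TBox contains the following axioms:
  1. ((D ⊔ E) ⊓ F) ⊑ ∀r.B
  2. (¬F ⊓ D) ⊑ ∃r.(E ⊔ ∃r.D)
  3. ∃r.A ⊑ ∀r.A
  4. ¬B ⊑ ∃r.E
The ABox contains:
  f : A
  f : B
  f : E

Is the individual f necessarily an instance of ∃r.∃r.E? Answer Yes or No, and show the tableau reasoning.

1. f : ∃r.∃r.E?  L(f) = {A, B, E} ∪ {∀r.∀r.¬E}
   open: L(f) ⊇ {A, B, E, ¬D, ¬F, …} — f ∉ ∃r.∃r.E possible
2. Hence f : ∃r.∃r.E: not entailed.

No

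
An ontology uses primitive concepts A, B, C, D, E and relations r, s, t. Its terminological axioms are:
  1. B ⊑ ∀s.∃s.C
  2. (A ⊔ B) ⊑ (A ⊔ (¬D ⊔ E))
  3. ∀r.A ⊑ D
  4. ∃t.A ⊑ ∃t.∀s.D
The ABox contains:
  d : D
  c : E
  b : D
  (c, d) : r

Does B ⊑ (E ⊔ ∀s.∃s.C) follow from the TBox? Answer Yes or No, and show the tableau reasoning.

1. B ⊑ (E ⊔ ∀s.∃s.C)  ⇔  (B ⊓ (¬E ⊓ ∃s.∀s.¬C)) unsat w.r.t. T
   all branches close; clash {E, ¬E} at x₀
2. Hence B ⊑ (E ⊔ ∀s.∃s.C): entailed.

Yes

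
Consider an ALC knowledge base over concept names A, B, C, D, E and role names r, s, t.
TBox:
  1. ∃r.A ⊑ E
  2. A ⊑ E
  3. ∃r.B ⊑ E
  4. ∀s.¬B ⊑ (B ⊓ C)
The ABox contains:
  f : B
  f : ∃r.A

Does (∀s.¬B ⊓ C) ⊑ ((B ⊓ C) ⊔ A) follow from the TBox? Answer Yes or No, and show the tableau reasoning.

Yes

1. (∀s.¬B ⊓ C) ⊑ ((B ⊓ C) ⊔ A)  ⇔  ((∀s.¬B ⊓ C) ⊓ ((¬B ⊔ ¬C) ⊓ ¬A)) unsat w.r.t. T
   all branches close; clash {C, ¬C} at x₀
2. Hence (∀s.¬B ⊓ C) ⊑ ((B ⊓ C) ⊔ A): entailed.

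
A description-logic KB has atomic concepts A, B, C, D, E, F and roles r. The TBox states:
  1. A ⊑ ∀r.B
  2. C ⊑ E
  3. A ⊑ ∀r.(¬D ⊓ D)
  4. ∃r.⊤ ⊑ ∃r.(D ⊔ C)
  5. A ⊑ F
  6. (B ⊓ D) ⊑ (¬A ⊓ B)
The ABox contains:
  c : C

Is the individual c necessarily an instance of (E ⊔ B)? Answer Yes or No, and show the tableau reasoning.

Yes

1. c : (E ⊔ B)?  L(c) = {C} ∪ {(¬E ⊓ ¬B)}
   clash {E, ¬E} at c — c ∈ (E ⊔ B)
2. Hence c : (E ⊔ B): entailed.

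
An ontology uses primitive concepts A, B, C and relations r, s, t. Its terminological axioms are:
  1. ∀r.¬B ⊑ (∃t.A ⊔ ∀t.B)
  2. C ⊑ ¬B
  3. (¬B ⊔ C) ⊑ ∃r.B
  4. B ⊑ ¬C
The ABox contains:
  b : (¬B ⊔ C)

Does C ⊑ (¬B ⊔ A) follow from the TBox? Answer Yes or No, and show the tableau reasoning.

Yes

1. C ⊑ (¬B ⊔ A)  ⇔  (C ⊓ (B ⊓ ¬A)) unsat w.r.t. T
   all branches close; clash {C, ¬C} at x₀
2. Hence C ⊑ (¬B ⊔ A): entailed.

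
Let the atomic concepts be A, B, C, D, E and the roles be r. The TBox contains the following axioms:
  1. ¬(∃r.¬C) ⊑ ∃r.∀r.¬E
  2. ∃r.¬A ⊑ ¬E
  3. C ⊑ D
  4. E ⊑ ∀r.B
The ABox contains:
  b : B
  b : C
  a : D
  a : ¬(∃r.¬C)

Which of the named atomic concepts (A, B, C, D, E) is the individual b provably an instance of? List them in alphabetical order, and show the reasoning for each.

{B, C, D}

1. b : A?  L(b) = {B, C} ∪ {¬A}
   apply at b: C⊑D
   open: L(b) ⊇ {B, C, D, ¬A, ¬E, …} (+ ∃-successors) — b ∉ A possible
2. b : B?  L(b) = {B, C} ∪ {¬B}
   clash {B, ¬B} at b — b ∈ B
3. b : C?  L(b) = {B, C} ∪ {¬C}
   clash {C, ¬C} at b — b ∈ C
4. b : D?  L(b) = {B, C} ∪ {¬D}
   clash {D, ¬D} at b — b ∈ D
5. b : E?  L(b) = {B, C} ∪ {¬E}
   apply at b: C⊑D
   open: L(b) ⊇ {B, C, D, ¬E, ∃r.¬C} (+ ∃-successors) — b ∉ E possible
6. Entailed for b: {B, C, D}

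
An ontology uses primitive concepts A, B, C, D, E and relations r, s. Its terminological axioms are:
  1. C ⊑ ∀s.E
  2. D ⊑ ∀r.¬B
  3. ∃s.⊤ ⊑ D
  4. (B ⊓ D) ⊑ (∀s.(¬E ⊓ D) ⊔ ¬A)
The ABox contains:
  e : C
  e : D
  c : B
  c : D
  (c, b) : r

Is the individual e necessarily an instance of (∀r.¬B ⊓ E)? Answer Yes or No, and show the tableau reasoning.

1. e : (∀r.¬B ⊓ E)?  L(e) = {C, D} ∪ {(∃r.B ⊔ ¬E)}
   apply at e: C⊑∀s.E; D⊑∀r.¬B
   open: L(e) ⊇ {C, D, ¬B, ¬E, ∀r.¬B, …} — e ∉ (∀r.¬B ⊓ E) possible
2. Hence e : (∀r.¬B ⊓ E): not entailed.

No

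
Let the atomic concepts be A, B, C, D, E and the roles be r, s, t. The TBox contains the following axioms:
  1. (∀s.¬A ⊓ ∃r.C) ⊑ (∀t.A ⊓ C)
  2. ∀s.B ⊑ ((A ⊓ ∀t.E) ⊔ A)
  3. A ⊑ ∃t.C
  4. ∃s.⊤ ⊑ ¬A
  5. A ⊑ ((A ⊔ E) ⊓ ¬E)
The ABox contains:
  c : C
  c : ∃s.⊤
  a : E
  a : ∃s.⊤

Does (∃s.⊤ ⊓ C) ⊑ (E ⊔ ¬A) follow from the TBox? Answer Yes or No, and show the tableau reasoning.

1. (∃s.⊤ ⊓ C) ⊑ (E ⊔ ¬A)  ⇔  ((∃s.⊤ ⊓ C) ⊓ (¬E ⊓ A)) unsat w.r.t. T
   all branches close; clash {A, ¬A} at x₀
2. Hence (∃s.⊤ ⊓ C) ⊑ (E ⊔ ¬A): entailed.

Yes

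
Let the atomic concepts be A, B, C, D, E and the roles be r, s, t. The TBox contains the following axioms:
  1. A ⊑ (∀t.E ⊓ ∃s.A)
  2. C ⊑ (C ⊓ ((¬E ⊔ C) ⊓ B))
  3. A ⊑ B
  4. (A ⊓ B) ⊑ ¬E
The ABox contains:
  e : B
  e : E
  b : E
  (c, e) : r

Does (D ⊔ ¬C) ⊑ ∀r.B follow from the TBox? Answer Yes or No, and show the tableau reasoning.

No

1. (D ⊔ ¬C) ⊑ ∀r.B  ⇔  ((D ⊔ ¬C) ⊓ ∃r.¬B) unsat w.r.t. T
   open: L(x₀) ⊇ {D, ¬A, ¬C, ∃r.¬B} (+ ∃-successors)
2. Hence (D ⊔ ¬C) ⊑ ∀r.B: not entailed.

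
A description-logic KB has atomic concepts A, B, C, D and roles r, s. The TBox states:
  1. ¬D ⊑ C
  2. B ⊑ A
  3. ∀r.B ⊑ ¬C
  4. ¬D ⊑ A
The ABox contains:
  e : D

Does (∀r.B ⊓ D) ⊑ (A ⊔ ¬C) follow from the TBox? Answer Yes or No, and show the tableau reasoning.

Yes

1. (∀r.B ⊓ D) ⊑ (A ⊔ ¬C)  ⇔  ((∀r.B ⊓ D) ⊓ (¬A ⊓ C)) unsat w.r.t. T
   all branches close; clash {A, ¬A} at x₀
2. Hence (∀r.B ⊓ D) ⊑ (A ⊔ ¬C): entailed.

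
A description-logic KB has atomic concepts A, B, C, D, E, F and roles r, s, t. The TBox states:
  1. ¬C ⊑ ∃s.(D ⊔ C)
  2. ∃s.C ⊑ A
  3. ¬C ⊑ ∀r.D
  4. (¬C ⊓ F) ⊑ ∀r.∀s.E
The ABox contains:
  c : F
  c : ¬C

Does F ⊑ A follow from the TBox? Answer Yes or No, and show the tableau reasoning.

No

1. F ⊑ A  ⇔  (F ⊓ ¬A) unsat w.r.t. T
   open: L(x₀) ⊇ {C, F, ¬A, ∀s.¬C}
2. Hence F ⊑ A: not entailed.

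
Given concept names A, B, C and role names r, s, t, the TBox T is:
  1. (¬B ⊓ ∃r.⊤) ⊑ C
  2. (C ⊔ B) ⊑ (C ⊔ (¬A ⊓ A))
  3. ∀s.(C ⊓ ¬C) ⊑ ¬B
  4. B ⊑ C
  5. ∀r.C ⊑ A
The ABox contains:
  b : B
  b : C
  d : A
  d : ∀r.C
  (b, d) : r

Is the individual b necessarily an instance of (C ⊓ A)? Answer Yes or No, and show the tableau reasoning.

No

1. b : (C ⊓ A)?  L(b) = {B, C} ∪ {(¬C ⊔ ¬A)}
   open: L(b) ⊇ {B, C, ¬A, ∃r.¬C, ∃s.(¬C ⊔ C)} (+ ∃-successors) — b ∉ (C ⊓ A) possible
2. Hence b : (C ⊓ A): not entailed.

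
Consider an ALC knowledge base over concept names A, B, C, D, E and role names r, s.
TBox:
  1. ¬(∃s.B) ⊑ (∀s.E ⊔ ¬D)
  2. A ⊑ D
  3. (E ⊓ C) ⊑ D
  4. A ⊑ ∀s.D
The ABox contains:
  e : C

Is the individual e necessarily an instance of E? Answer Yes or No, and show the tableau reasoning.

1. e : E?  L(e) = {C} ∪ {¬E}
   open: L(e) ⊇ {C, ¬A, ¬E, ∃s.B} (+ ∃-successors) — e ∉ E possible
2. Hence e : E: not entailed.

No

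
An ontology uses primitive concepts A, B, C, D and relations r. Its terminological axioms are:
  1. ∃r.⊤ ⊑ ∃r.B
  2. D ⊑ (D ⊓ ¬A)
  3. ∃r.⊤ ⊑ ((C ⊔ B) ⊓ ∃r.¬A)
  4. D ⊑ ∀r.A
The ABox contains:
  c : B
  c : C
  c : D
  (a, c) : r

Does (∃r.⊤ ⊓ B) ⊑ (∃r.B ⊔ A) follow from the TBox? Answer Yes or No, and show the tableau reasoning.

Yes

1. (∃r.⊤ ⊓ B) ⊑ (∃r.B ⊔ A)  ⇔  ((∃r.⊤ ⊓ B) ⊓ (∀r.¬B ⊓ ¬A)) unsat w.r.t. T
   all branches close; clash {A, ¬A} at an ∃-successor
2. Hence (∃r.⊤ ⊓ B) ⊑ (∃r.B ⊔ A): entailed.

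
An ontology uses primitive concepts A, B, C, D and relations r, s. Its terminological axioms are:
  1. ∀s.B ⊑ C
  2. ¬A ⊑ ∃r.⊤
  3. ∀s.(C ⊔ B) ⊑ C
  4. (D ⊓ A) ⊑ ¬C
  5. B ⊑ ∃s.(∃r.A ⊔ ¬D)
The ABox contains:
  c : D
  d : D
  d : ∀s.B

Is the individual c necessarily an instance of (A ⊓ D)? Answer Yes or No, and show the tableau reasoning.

No

1. c : (A ⊓ D)?  L(c) = {D} ∪ {(¬A ⊔ ¬D)}
   open: L(c) ⊇ {D, ¬A, ¬B, ∃r.⊤, ∃s.(¬C ⊓ ¬B), …} (+ ∃-successors) — c ∉ (A ⊓ D) possible
2. Hence c : (A ⊓ D): not entailed.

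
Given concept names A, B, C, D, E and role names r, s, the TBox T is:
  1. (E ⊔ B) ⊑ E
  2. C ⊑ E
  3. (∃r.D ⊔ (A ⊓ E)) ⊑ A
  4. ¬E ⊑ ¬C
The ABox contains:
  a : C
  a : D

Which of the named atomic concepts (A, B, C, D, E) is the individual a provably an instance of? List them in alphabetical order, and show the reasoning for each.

1. a : A?  L(a) = {C, D} ∪ {¬A}
   apply at a: C⊑E
   open: L(a) ⊇ {C, D, E, ¬A, ∀r.¬D} — a ∉ A possible
2. a : B?  L(a) = {C, D} ∪ {¬B}
   apply at a: C⊑E
   open: L(a) ⊇ {C, D, E, ¬A, ¬B, …} — a ∉ B possible
3. a : C?  L(a) = {C, D} ∪ {¬C}
   clash {C, ¬C} at a — a ∈ C
4. a : D?  L(a) = {C, D} ∪ {¬D}
   clash {D, ¬D} at a — a ∈ D
5. a : E?  L(a) = {C, D} ∪ {¬E}
   clash {C, ¬C} at a — a ∈ E
6. Entailed for a: {C, D, E}

{C, D, E}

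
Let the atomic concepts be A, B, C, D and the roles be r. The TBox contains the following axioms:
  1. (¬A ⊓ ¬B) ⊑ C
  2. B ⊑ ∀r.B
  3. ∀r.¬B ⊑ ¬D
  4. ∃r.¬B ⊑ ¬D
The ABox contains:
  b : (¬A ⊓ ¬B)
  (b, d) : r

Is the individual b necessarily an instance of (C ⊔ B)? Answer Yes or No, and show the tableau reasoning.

1. b : (C ⊔ B)?  L(b) = {(¬A ⊓ ¬B)} ∪ {(¬C ⊓ ¬B)}
   clash {C, ¬C} at b — b ∈ (C ⊔ B)
2. Hence b : (C ⊔ B): entailed.

Yes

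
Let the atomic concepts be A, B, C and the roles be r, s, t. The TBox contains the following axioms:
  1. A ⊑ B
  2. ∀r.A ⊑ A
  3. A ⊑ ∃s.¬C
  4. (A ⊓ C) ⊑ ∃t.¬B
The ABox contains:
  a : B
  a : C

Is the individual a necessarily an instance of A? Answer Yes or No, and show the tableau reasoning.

1. a : A?  L(a) = {B, C} ∪ {¬A}
   open: L(a) ⊇ {B, C, ¬A, ∃r.¬A} (+ ∃-successors) — a ∉ A possible
2. Hence a : A: not entailed.

No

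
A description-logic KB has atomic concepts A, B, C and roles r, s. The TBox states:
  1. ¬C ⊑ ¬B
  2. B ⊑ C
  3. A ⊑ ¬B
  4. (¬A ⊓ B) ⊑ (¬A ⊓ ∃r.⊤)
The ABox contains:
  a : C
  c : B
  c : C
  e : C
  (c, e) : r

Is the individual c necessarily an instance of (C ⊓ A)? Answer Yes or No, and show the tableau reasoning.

No

1. c : (C ⊓ A)?  L(c) = {B, C} ∪ {(¬C ⊔ ¬A)}
   open: L(c) ⊇ {B, C, ¬A, ∃r.⊤} (+ ∃-successors) — c ∉ (C ⊓ A) possible
2. Hence c : (C ⊓ A): not entailed.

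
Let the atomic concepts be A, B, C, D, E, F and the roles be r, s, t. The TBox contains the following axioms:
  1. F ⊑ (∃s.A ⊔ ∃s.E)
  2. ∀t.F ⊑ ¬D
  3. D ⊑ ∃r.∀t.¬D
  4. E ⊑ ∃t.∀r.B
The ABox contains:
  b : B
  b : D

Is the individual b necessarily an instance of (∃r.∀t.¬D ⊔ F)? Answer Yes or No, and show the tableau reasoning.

Yes

1. b : (∃r.∀t.¬D ⊔ F)?  L(b) = {B, D} ∪ {(∀r.∃t.D ⊓ ¬F)}
   clash {D, ¬D} at b — b ∈ (∃r.∀t.¬D ⊔ F)
2. Hence b : (∃r.∀t.¬D ⊔ F): entailed.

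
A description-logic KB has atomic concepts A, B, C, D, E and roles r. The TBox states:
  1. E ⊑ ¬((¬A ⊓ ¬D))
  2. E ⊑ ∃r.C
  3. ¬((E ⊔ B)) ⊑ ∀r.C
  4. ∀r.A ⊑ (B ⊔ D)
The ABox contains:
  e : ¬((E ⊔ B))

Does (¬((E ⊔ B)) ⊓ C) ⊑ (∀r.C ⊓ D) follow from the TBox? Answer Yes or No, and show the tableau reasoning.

1. (¬((E ⊔ B)) ⊓ C) ⊑ (∀r.C ⊓ D)  ⇔  (((¬E ⊓ ¬B) ⊓ C) ⊓ (∃r.¬C ⊔ ¬D)) unsat w.r.t. T
   apply at x₀: ¬((E ⊔ B))⊑∀r.C
   open: L(x₀) ⊇ {C, ¬B, ¬D, ¬E, ∀r.C, …} (+ ∃-successors)
2. Hence (¬((E ⊔ B)) ⊓ C) ⊑ (∀r.C ⊓ D): not entailed.

No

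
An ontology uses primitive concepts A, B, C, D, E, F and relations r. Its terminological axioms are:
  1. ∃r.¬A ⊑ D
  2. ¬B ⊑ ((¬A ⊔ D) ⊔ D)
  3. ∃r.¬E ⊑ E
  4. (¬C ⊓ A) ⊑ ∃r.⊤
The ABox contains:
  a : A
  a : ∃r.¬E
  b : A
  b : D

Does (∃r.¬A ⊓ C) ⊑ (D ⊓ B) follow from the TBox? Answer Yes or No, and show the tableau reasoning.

No

1. (∃r.¬A ⊓ C) ⊑ (D ⊓ B)  ⇔  ((∃r.¬A ⊓ C) ⊓ (¬D ⊔ ¬B)) unsat w.r.t. T
   apply at x₀: ∃r.¬A⊑D
   open: L(x₀) ⊇ {C, D, ¬B, ∀r.E, ∃r.¬A} (+ ∃-successors)
2. Hence (∃r.¬A ⊓ C) ⊑ (D ⊓ B): not entailed.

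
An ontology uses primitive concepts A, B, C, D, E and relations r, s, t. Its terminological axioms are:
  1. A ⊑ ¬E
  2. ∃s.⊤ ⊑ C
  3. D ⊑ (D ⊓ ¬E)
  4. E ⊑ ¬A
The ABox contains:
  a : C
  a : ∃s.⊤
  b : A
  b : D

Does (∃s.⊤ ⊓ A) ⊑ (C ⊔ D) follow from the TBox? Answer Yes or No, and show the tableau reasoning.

1. (∃s.⊤ ⊓ A) ⊑ (C ⊔ D)  ⇔  ((∃s.⊤ ⊓ A) ⊓ (¬C ⊓ ¬D)) unsat w.r.t. T
   all branches close; clash {C, ¬C} at x₀
2. Hence (∃s.⊤ ⊓ A) ⊑ (C ⊔ D): entailed.

Yes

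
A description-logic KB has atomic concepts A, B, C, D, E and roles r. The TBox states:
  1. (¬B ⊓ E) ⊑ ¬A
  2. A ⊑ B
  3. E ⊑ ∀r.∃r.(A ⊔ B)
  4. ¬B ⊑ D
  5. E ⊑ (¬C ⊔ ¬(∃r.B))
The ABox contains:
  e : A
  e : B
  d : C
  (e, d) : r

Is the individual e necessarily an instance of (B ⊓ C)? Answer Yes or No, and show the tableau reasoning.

No

1. e : (B ⊓ C)?  L(e) = {A, B} ∪ {(¬B ⊔ ¬C)}
   open: L(e) ⊇ {A, B, ¬C, ¬E} — e ∉ (B ⊓ C) possible
2. Hence e : (B ⊓ C): not entailed.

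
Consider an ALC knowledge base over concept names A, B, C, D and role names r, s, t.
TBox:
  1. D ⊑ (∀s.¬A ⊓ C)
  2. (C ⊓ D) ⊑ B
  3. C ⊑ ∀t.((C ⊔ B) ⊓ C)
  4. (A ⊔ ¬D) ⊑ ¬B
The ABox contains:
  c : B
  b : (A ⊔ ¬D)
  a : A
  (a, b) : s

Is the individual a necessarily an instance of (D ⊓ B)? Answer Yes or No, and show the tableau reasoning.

1. a : (D ⊓ B)?  L(a) = {A} ∪ {(¬D ⊔ ¬B)}
   open: L(a) ⊇ {A, ¬B, ¬C, ¬D} — a ∉ (D ⊓ B) possible
2. Hence a : (D ⊓ B): not entailed.

No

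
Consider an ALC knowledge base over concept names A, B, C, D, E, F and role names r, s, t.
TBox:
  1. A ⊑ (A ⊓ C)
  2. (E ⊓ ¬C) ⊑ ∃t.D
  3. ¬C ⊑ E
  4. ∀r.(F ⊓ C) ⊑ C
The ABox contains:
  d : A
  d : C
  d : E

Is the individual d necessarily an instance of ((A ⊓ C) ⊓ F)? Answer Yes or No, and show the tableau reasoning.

1. d : ((A ⊓ C) ⊓ F)?  L(d) = {A, C, E} ∪ {((¬A ⊔ ¬C) ⊔ ¬F)}
   apply at d: A⊑(A ⊓ C)
   open: L(d) ⊇ {A, C, E, ¬F} — d ∉ ((A ⊓ C) ⊓ F) possible
2. Hence d : ((A ⊓ C) ⊓ F): not entailed.

No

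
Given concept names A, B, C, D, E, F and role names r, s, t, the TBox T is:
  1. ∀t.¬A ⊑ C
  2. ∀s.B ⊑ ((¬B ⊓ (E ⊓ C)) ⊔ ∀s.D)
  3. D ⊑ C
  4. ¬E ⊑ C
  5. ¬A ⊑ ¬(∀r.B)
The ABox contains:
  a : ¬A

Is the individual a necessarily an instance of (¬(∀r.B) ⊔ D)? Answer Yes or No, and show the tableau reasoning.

1. a : (¬(∀r.B) ⊔ D)?  L(a) = {¬A} ∪ {(∀r.B ⊓ ¬D)}
   clash {B, ¬B} at an ∃-successor — a ∈ (¬(∀r.B) ⊔ D)
2. Hence a : (¬(∀r.B) ⊔ D): entailed.

Yes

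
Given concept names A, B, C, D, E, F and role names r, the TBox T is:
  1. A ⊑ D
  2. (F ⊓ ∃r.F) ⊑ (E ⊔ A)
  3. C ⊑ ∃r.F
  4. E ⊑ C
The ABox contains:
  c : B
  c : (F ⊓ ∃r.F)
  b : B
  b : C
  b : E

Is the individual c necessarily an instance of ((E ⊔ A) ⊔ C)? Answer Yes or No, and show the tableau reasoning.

1. c : ((E ⊔ A) ⊔ C)?  L(c) = {B, (F ⊓ ∃r.F)} ∪ {((¬E ⊓ ¬A) ⊓ ¬C)}
   clash {A, ¬A} at c — c ∈ ((E ⊔ A) ⊔ C)
2. Hence c : ((E ⊔ A) ⊔ C): entailed.

Yes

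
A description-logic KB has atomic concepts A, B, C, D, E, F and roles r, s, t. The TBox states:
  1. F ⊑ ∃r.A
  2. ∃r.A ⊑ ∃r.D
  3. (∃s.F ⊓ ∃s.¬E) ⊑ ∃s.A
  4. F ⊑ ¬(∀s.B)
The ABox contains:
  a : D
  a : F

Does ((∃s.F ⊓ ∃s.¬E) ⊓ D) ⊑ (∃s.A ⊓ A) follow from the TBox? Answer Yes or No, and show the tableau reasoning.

No

1. ((∃s.F ⊓ ∃s.¬E) ⊓ D) ⊑ (∃s.A ⊓ A)  ⇔  (((∃s.F ⊓ ∃s.¬E) ⊓ D) ⊓ (∀s.¬A ⊔ ¬A)) unsat w.r.t. T
   apply at x₀: (∃s.F ⊓ ∃s.¬E)⊑∃s.A
   open: L(x₀) ⊇ {D, ¬A, ¬F, ∀r.¬A, ∃s.A, …} (+ ∃-successors)
2. Hence ((∃s.F ⊓ ∃s.¬E) ⊓ D) ⊑ (∃s.A ⊓ A): not entailed.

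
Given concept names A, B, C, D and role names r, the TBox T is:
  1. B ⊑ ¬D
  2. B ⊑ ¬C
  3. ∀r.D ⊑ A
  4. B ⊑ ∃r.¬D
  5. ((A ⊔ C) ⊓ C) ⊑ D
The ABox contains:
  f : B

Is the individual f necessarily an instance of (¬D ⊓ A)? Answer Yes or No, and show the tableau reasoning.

No

1. f : (¬D ⊓ A)?  L(f) = {B} ∪ {(D ⊔ ¬A)}
   apply at f: B⊑¬D; B⊑¬C; B⊑∃r.¬D
   open: L(f) ⊇ {B, ¬A, ¬C, ¬D, ∃r.¬D} (+ ∃-successors) — f ∉ (¬D ⊓ A) possible
2. Hence f : (¬D ⊓ A): not entailed.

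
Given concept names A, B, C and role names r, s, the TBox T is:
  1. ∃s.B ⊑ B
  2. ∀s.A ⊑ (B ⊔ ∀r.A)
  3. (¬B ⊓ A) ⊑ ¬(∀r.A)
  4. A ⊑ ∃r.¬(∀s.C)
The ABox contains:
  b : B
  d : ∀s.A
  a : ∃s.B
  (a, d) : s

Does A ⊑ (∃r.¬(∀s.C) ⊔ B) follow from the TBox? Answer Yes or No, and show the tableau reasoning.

Yes

1. A ⊑ (∃r.¬(∀s.C) ⊔ B)  ⇔  (A ⊓ (∀r.∀s.C ⊓ ¬B)) unsat w.r.t. T
   all branches close; clash {B, ¬B} at x₀
2. Hence A ⊑ (∃r.¬(∀s.C) ⊔ B): entailed.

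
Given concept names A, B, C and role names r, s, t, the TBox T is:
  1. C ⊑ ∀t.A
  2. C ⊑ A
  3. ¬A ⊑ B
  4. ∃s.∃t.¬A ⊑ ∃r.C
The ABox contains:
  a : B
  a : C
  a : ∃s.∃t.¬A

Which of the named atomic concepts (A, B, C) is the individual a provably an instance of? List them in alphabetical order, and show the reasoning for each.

{A, B, C}

1. a : A?  L(a) = {B, C, ∃s.∃t.¬A} ∪ {¬A}
   clash {A, ¬A} at a — a ∈ A
2. a : B?  L(a) = {B, C, ∃s.∃t.¬A} ∪ {¬B}
   clash {B, ¬B} at a — a ∈ B
3. a : C?  L(a) = {B, C, ∃s.∃t.¬A} ∪ {¬C}
   clash {C, ¬C} at a — a ∈ C
4. Entailed for a: {A, B, C}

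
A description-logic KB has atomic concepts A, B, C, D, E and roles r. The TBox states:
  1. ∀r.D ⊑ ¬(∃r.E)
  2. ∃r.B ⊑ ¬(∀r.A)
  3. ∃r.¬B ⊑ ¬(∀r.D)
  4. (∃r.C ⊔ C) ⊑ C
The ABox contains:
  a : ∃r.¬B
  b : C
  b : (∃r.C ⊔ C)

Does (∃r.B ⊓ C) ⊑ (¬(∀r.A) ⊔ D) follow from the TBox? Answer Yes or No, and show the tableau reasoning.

1. (∃r.B ⊓ C) ⊑ (¬(∀r.A) ⊔ D)  ⇔  ((∃r.B ⊓ C) ⊓ (∀r.A ⊓ ¬D)) unsat w.r.t. T
   all branches close; clash {A, ¬A} at an ∃-successor
2. Hence (∃r.B ⊓ C) ⊑ (¬(∀r.A) ⊔ D): entailed.

Yes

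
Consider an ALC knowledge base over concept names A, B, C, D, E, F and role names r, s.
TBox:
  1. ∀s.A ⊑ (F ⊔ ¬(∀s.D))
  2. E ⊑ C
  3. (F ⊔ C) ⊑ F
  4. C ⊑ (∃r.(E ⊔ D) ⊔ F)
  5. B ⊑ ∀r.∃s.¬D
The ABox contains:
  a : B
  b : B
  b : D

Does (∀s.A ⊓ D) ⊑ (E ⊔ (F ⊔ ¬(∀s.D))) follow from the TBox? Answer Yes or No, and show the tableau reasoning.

Yes

1. (∀s.A ⊓ D) ⊑ (E ⊔ (F ⊔ ¬(∀s.D)))  ⇔  ((∀s.A ⊓ D) ⊓ (¬E ⊓ (¬F ⊓ ∀s.D))) unsat w.r.t. T
   all branches close; clash {F, ¬F} at x₀
2. Hence (∀s.A ⊓ D) ⊑ (E ⊔ (F ⊔ ¬(∀s.D))): entailed.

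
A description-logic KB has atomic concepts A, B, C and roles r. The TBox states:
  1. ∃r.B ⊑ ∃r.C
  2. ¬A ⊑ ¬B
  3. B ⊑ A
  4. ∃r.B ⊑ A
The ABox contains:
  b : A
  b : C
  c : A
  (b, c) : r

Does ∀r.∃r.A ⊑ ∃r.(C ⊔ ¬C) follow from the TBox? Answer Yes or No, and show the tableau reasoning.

No

1. ∀r.∃r.A ⊑ ∃r.(C ⊔ ¬C)  ⇔  (∀r.∃r.A ⊓ ∀r.(¬C ⊓ C)) unsat w.r.t. T
   open: L(x₀) ⊇ {A, ∀r.(¬C ⊓ C), ∀r.¬B, ∀r.∃r.A}
2. Hence ∀r.∃r.A ⊑ ∃r.(C ⊔ ¬C): not entailed.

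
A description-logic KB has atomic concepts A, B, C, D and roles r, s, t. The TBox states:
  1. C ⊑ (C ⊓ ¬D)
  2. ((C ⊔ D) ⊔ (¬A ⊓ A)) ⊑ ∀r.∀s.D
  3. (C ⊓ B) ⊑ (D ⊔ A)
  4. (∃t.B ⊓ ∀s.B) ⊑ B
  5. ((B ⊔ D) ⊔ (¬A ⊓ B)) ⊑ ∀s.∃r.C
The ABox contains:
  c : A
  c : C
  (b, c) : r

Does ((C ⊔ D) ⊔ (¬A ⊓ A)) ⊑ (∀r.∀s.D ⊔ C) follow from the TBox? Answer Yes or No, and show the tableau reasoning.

Yes

1. ((C ⊔ D) ⊔ (¬A ⊓ A)) ⊑ (∀r.∀s.D ⊔ C)  ⇔  (((C ⊔ D) ⊔ (¬A ⊓ A)) ⊓ (∃r.∃s.¬D ⊓ ¬C)) unsat w.r.t. T
   all branches close; clash {A, ¬A} at x₀
2. Hence ((C ⊔ D) ⊔ (¬A ⊓ A)) ⊑ (∀r.∀s.D ⊔ C): entailed.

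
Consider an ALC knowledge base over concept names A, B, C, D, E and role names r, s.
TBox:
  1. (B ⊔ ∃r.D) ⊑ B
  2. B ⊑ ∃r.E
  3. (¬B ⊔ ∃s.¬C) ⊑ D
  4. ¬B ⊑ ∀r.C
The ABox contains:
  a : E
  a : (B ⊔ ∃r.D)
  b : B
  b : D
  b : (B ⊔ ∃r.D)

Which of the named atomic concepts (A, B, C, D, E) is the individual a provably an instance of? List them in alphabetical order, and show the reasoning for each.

1. a : A?  L(a) = {E, (B ⊔ ∃r.D)} ∪ {¬A}
   apply at a: (B ⊔ ∃r.D)⊑B
   open: L(a) ⊇ {B, E, ¬A, ∀s.C, ∃r.E} (+ ∃-successors) — a ∉ A possible
2. a : B?  L(a) = {E, (B ⊔ ∃r.D)} ∪ {¬B}
   clash {B, ¬B} at a — a ∈ B
3. a : C?  L(a) = {E, (B ⊔ ∃r.D)} ∪ {¬C}
   apply at a: (B ⊔ ∃r.D)⊑B
   open: L(a) ⊇ {B, E, ¬C, ∀s.C, ∃r.E} (+ ∃-successors) — a ∉ C possible
4. a : D?  L(a) = {E, (B ⊔ ∃r.D)} ∪ {¬D}
   apply at a: (B ⊔ ∃r.D)⊑B
   open: L(a) ⊇ {B, E, ¬D, ∀s.C, ∃r.E} (+ ∃-successors) — a ∉ D possible
5. a : E?  L(a) = {E, (B ⊔ ∃r.D)} ∪ {¬E}
   clash {E, ¬E} at a — a ∈ E
6. Entailed for a: {B, E}

{B, E}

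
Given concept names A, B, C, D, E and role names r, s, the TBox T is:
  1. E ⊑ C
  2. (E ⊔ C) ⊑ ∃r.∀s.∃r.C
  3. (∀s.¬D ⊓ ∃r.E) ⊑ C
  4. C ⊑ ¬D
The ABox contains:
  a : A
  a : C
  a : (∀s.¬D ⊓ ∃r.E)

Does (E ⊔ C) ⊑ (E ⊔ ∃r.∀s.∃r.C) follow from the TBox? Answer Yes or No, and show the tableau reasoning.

Yes

1. (E ⊔ C) ⊑ (E ⊔ ∃r.∀s.∃r.C)  ⇔  ((E ⊔ C) ⊓ (¬E ⊓ ∀r.∃s.∀r.¬C)) unsat w.r.t. T
   all branches close; clash {C, ¬C} at an ∃-successor
2. Hence (E ⊔ C) ⊑ (E ⊔ ∃r.∀s.∃r.C): entailed.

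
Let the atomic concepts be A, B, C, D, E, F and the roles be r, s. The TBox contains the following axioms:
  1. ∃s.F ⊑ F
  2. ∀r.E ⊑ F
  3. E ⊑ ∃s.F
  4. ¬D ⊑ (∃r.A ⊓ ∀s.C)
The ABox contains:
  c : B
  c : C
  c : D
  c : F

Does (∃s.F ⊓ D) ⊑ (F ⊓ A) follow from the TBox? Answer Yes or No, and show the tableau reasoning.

No

1. (∃s.F ⊓ D) ⊑ (F ⊓ A)  ⇔  ((∃s.F ⊓ D) ⊓ (¬F ⊔ ¬A)) unsat w.r.t. T
   apply at x₀: ∃s.F⊑F
   open: L(x₀) ⊇ {D, F, ¬A, ∃s.F} (+ ∃-successors)
2. Hence (∃s.F ⊓ D) ⊑ (F ⊓ A): not entailed.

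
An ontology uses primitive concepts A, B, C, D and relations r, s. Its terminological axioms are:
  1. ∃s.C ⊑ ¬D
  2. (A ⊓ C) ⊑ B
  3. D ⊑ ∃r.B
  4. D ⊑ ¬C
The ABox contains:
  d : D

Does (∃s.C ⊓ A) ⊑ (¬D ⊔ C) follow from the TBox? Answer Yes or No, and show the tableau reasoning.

1. (∃s.C ⊓ A) ⊑ (¬D ⊔ C)  ⇔  ((∃s.C ⊓ A) ⊓ (D ⊓ ¬C)) unsat w.r.t. T
   all branches close; clash {D, ¬D} at x₀
2. Hence (∃s.C ⊓ A) ⊑ (¬D ⊔ C): entailed.

Yes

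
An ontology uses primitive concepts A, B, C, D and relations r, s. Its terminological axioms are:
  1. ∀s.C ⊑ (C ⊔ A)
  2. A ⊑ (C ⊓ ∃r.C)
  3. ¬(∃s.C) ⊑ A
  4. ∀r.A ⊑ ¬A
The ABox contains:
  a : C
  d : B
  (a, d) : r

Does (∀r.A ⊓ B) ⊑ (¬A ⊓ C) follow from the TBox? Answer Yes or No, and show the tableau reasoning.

No

1. (∀r.A ⊓ B) ⊑ (¬A ⊓ C)  ⇔  ((∀r.A ⊓ B) ⊓ (A ⊔ ¬C)) unsat w.r.t. T
   apply at x₀: ∀r.A⊑¬A
   open: L(x₀) ⊇ {B, ¬A, ¬C, ∀r.A, ∃s.C, …} (+ ∃-successors)
2. Hence (∀r.A ⊓ B) ⊑ (¬A ⊓ C): not entailed.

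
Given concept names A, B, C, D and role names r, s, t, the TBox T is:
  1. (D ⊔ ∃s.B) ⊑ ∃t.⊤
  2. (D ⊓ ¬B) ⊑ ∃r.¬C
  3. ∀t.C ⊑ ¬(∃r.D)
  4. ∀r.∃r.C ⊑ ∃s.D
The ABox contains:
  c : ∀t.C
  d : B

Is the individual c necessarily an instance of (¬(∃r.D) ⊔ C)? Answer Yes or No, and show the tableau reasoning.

1. c : (¬(∃r.D) ⊔ C)?  L(c) = {∀t.C} ∪ {(∃r.D ⊓ ¬C)}
   clash {D, ¬D} at an ∃-successor — c ∈ (¬(∃r.D) ⊔ C)
2. Hence c : (¬(∃r.D) ⊔ C): entailed.

Yes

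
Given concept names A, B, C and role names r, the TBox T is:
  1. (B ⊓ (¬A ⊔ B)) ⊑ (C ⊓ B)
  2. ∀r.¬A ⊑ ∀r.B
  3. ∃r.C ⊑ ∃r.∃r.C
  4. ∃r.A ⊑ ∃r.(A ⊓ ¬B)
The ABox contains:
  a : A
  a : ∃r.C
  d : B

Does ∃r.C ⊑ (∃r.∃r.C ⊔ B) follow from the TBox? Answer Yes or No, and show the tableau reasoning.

1. ∃r.C ⊑ (∃r.∃r.C ⊔ B)  ⇔  (∃r.C ⊓ (∀r.∀r.¬C ⊓ ¬B)) unsat w.r.t. T
   all branches close; clash {B, ¬B} at x₀
2. Hence ∃r.C ⊑ (∃r.∃r.C ⊔ B): entailed.

Yes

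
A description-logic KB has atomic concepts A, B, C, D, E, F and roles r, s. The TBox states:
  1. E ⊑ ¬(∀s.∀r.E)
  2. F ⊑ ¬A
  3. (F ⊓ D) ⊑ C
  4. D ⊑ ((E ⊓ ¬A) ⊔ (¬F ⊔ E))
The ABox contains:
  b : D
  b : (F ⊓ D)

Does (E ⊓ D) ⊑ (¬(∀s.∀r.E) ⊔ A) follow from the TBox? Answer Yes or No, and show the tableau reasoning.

1. (E ⊓ D) ⊑ (¬(∀s.∀r.E) ⊔ A)  ⇔  ((E ⊓ D) ⊓ (∀s.∀r.E ⊓ ¬A)) unsat w.r.t. T
   all branches close; clash {E, ¬E} at an ∃-successor
2. Hence (E ⊓ D) ⊑ (¬(∀s.∀r.E) ⊔ A): entailed.

Yes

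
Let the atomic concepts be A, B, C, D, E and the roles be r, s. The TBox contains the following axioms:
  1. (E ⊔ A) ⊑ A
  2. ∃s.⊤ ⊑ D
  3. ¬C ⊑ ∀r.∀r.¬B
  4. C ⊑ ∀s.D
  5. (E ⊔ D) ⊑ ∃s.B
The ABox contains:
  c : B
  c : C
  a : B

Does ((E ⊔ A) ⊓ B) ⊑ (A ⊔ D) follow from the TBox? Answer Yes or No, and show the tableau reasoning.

1. ((E ⊔ A) ⊓ B) ⊑ (A ⊔ D)  ⇔  (((E ⊔ A) ⊓ B) ⊓ (¬A ⊓ ¬D)) unsat w.r.t. T
   all branches close; clash {A, ¬A} at x₀
2. Hence ((E ⊔ A) ⊓ B) ⊑ (A ⊔ D): entailed.

Yes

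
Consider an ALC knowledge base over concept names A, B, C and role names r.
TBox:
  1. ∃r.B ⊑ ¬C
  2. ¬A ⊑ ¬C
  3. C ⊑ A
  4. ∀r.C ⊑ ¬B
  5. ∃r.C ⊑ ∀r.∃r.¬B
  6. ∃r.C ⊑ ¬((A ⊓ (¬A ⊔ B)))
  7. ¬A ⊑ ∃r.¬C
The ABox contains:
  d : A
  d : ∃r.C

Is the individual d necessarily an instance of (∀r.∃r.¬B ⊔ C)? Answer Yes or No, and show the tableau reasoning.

Yes

1. d : (∀r.∃r.¬B ⊔ C)?  L(d) = {A, ∃r.C} ∪ {(∃r.∀r.B ⊓ ¬C)}
   clash {B, ¬B} at an ∃-successor — d ∈ (∀r.∃r.¬B ⊔ C)
2. Hence d : (∀r.∃r.¬B ⊔ C): entailed.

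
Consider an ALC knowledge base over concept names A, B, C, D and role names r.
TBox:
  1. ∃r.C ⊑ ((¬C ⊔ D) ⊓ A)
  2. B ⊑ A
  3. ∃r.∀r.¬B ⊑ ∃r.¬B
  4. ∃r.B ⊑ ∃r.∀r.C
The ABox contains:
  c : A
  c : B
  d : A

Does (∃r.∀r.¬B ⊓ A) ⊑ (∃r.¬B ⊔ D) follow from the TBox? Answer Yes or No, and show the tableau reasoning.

1. (∃r.∀r.¬B ⊓ A) ⊑ (∃r.¬B ⊔ D)  ⇔  ((∃r.∀r.¬B ⊓ A) ⊓ (∀r.B ⊓ ¬D)) unsat w.r.t. T
   all branches close; clash {D, ¬D} at x₀
2. Hence (∃r.∀r.¬B ⊓ A) ⊑ (∃r.¬B ⊔ D): entailed.

Yes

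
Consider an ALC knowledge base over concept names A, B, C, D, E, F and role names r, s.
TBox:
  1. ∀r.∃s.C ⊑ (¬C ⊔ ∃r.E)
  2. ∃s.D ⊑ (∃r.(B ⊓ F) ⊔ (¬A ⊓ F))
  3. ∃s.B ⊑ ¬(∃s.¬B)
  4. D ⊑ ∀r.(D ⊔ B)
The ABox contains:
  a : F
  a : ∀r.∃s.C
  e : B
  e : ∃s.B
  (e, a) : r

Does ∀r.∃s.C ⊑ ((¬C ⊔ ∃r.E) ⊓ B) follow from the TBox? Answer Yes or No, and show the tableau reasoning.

No

1. ∀r.∃s.C ⊑ ((¬C ⊔ ∃r.E) ⊓ B)  ⇔  (∀r.∃s.C ⊓ ((C ⊓ ∀r.¬E) ⊔ ¬B)) unsat w.r.t. T
   apply at x₀: ∀r.∃s.C⊑(¬C ⊔ ∃r.E)
   open: L(x₀) ⊇ {¬B, ¬C, ¬D, ∀r.∃s.C, ∀s.¬B, …}
2. Hence ∀r.∃s.C ⊑ ((¬C ⊔ ∃r.E) ⊓ B): not entailed.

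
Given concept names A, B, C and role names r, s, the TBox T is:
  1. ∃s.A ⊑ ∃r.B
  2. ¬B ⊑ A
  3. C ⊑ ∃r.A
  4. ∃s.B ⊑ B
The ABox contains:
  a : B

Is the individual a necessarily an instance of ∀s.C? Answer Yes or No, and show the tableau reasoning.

1. a : ∀s.C?  L(a) = {B} ∪ {∃s.¬C}
   open: L(a) ⊇ {B, ¬C, ∀s.¬A, ∃s.¬C} (+ ∃-successors) — a ∉ ∀s.C possible
2. Hence a : ∀s.C: not entailed.

No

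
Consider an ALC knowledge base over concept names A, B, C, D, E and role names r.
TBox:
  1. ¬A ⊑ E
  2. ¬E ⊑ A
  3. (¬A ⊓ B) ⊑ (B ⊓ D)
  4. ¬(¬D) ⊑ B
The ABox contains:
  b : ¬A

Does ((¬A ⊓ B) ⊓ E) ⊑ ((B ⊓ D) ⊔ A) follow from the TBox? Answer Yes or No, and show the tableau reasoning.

Yes

1. ((¬A ⊓ B) ⊓ E) ⊑ ((B ⊓ D) ⊔ A)  ⇔  (((¬A ⊓ B) ⊓ E) ⊓ ((¬B ⊔ ¬D) ⊓ ¬A)) unsat w.r.t. T
   all branches close; clash {D, ¬D} at x₀
2. Hence ((¬A ⊓ B) ⊓ E) ⊑ ((B ⊓ D) ⊔ A): entailed.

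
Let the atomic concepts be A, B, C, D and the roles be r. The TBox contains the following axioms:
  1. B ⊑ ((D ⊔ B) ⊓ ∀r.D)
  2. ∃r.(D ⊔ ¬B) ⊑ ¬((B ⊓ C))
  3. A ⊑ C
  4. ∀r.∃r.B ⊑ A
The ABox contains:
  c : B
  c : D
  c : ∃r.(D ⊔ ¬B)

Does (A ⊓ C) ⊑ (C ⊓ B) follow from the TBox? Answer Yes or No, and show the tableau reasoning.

No

1. (A ⊓ C) ⊑ (C ⊓ B)  ⇔  ((A ⊓ C) ⊓ (¬C ⊔ ¬B)) unsat w.r.t. T
   open: L(x₀) ⊇ {A, C, ¬B, ∀r.(¬D ⊓ B)}
2. Hence (A ⊓ C) ⊑ (C ⊓ B): not entailed.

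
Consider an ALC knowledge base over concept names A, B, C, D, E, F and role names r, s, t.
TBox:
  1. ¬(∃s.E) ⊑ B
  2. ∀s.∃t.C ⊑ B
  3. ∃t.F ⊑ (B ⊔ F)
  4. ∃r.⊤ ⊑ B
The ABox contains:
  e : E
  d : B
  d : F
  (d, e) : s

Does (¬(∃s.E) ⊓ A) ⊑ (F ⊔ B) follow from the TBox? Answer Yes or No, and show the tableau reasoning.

Yes

1. (¬(∃s.E) ⊓ A) ⊑ (F ⊔ B)  ⇔  ((∀s.¬E ⊓ A) ⊓ (¬F ⊓ ¬B)) unsat w.r.t. T
   all branches close; clash {B, ¬B} at x₀
2. Hence (¬(∃s.E) ⊓ A) ⊑ (F ⊔ B): entailed.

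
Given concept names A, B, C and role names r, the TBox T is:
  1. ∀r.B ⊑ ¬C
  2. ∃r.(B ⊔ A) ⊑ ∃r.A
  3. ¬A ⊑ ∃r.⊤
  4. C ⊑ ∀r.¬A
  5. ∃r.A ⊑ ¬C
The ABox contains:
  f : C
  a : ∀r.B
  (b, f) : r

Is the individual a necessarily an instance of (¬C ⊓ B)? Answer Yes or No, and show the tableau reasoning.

1. a : (¬C ⊓ B)?  L(a) = {∀r.B} ∪ {(C ⊔ ¬B)}
   apply at a: ∀r.B⊑¬C
   open: L(a) ⊇ {A, ¬B, ¬C, ∀r.(¬B ⊓ ¬A), ∀r.B} — a ∉ (¬C ⊓ B) possible
2. Hence a : (¬C ⊓ B): not entailed.

No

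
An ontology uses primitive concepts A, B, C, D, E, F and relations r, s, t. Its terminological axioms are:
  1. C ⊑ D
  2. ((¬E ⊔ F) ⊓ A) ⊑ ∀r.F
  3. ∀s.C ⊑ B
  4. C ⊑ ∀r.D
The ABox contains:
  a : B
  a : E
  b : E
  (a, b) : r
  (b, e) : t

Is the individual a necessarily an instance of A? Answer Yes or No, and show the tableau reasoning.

No

1. a : A?  L(a) = {B, E} ∪ {¬A}
   open: L(a) ⊇ {B, E, ¬A, ¬C} — a ∉ A possible
2. Hence a : A: not entailed.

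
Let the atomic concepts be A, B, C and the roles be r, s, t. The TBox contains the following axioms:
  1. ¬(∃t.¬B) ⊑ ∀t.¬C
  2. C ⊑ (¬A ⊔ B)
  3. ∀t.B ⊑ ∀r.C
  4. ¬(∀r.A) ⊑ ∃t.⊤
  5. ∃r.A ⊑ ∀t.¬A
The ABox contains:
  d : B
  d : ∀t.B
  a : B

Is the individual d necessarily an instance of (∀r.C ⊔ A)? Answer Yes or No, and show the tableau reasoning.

1. d : (∀r.C ⊔ A)?  L(d) = {B, ∀t.B} ∪ {(∃r.¬C ⊓ ¬A)}
   clash {C, ¬C} at an ∃-successor — d ∈ (∀r.C ⊔ A)
2. Hence d : (∀r.C ⊔ A): entailed.

Yes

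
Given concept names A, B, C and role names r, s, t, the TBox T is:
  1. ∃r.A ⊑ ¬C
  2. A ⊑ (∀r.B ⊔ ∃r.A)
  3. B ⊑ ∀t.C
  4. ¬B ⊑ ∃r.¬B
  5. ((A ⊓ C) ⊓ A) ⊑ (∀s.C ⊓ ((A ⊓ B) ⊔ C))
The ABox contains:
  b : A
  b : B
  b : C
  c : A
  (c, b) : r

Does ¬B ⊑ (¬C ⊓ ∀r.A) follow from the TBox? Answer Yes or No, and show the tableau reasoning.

No

1. ¬B ⊑ (¬C ⊓ ∀r.A)  ⇔  (¬B ⊓ (C ⊔ ∃r.¬A)) unsat w.r.t. T
   apply at x₀: ¬B⊑∃r.¬B
   open: L(x₀) ⊇ {C, ¬A, ¬B, ∀r.¬A, ∃r.¬B} (+ ∃-successors)
2. Hence ¬B ⊑ (¬C ⊓ ∀r.A): not entailed.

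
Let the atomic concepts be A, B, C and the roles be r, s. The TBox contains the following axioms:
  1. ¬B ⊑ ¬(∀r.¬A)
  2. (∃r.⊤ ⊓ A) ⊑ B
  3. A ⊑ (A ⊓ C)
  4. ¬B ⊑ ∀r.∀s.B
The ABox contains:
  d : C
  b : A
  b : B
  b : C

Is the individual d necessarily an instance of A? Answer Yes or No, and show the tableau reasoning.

1. d : A?  L(d) = {C} ∪ {¬A}
   open: L(d) ⊇ {B, C, ¬A} — d ∉ A possible
2. Hence d : A: not entailed.

No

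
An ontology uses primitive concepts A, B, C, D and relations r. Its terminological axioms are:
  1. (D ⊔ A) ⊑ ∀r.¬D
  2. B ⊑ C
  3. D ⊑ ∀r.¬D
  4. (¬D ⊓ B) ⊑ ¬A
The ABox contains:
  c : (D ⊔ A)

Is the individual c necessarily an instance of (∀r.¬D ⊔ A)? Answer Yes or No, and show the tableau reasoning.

1. c : (∀r.¬D ⊔ A)?  L(c) = {(D ⊔ A)} ∪ {(∃r.D ⊓ ¬A)}
   clash {A, ¬A} at c — c ∈ (∀r.¬D ⊔ A)
2. Hence c : (∀r.¬D ⊔ A): entailed.

Yes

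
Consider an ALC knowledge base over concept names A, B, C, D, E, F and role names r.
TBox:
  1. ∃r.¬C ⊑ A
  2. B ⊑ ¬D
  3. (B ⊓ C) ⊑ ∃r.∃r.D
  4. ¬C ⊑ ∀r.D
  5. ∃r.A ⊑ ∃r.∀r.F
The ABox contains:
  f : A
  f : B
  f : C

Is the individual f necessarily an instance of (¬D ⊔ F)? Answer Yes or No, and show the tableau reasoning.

Yes

1. f : (¬D ⊔ F)?  L(f) = {A, B, C} ∪ {(D ⊓ ¬F)}
   clash {D, ¬D} at f — f ∈ (¬D ⊔ F)
2. Hence f : (¬D ⊔ F): entailed.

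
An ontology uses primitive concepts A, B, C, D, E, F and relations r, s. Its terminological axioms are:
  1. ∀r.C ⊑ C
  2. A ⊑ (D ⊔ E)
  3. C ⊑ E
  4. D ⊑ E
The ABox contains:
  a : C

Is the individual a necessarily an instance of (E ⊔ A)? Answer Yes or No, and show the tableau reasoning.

1. a : (E ⊔ A)?  L(a) = {C} ∪ {(¬E ⊓ ¬A)}
   clash {E, ¬E} at a — a ∈ (E ⊔ A)
2. Hence a : (E ⊔ A): entailed.

Yes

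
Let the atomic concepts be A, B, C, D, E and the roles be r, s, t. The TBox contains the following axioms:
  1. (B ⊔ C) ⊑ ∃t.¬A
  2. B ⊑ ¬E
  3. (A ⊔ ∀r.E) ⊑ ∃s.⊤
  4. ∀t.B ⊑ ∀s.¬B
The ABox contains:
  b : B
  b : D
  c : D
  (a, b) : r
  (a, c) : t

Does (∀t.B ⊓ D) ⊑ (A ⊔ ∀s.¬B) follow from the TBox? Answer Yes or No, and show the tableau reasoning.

Yes

1. (∀t.B ⊓ D) ⊑ (A ⊔ ∀s.¬B)  ⇔  ((∀t.B ⊓ D) ⊓ (¬A ⊓ ∃s.B)) unsat w.r.t. T
   all branches close; clash {B, ¬B} at an ∃-successor
2. Hence (∀t.B ⊓ D) ⊑ (A ⊔ ∀s.¬B): entailed.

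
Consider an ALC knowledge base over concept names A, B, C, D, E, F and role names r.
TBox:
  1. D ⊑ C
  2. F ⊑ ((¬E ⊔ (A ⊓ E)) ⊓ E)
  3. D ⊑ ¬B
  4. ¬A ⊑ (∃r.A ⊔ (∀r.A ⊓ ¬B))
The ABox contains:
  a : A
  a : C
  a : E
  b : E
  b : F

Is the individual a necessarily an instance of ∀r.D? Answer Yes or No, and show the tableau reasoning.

1. a : ∀r.D?  L(a) = {A, C, E} ∪ {∃r.¬D}
   open: L(a) ⊇ {A, C, E, ¬D, ¬F, …} (+ ∃-successors) — a ∉ ∀r.D possible
2. Hence a : ∀r.D: not entailed.

No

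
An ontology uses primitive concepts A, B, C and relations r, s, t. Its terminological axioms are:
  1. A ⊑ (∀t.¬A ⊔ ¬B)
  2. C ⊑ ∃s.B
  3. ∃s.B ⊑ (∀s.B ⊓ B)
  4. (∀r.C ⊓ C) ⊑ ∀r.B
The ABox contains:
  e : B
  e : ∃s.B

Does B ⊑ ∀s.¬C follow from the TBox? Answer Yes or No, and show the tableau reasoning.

1. B ⊑ ∀s.¬C  ⇔  (B ⊓ ∃s.C) unsat w.r.t. T
   open: L(x₀) ⊇ {B, ¬A, ¬C, ∀s.B, ∃s.C} (+ ∃-successors)
2. Hence B ⊑ ∀s.¬C: not entailed.

No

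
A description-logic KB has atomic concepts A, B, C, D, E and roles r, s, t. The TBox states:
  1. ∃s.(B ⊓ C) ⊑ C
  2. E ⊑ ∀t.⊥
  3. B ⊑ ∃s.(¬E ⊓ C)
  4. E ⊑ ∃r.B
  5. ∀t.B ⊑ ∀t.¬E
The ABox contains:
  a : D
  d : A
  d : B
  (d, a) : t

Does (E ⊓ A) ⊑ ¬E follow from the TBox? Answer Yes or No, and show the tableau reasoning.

1. (E ⊓ A) ⊑ ¬E  ⇔  ((E ⊓ A) ⊓ E) unsat w.r.t. T
   apply at x₀: E⊑∀t.⊥; E⊑∃r.B
   open: L(x₀) ⊇ {A, E, ¬B, ∀s.(¬B ⊔ ¬C), ∀t.¬E, …} (+ ∃-successors)
2. Hence (E ⊓ A) ⊑ ¬E: not entailed.

No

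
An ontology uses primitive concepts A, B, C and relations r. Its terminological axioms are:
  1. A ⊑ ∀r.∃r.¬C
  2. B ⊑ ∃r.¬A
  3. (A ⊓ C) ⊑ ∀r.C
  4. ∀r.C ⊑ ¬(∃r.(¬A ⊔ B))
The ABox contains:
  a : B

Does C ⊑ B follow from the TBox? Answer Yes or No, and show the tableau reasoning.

1. C ⊑ B  ⇔  (C ⊓ ¬B) unsat w.r.t. T
   open: L(x₀) ⊇ {C, ¬A, ¬B, ∃r.¬C} (+ ∃-successors)
2. Hence C ⊑ B: not entailed.

No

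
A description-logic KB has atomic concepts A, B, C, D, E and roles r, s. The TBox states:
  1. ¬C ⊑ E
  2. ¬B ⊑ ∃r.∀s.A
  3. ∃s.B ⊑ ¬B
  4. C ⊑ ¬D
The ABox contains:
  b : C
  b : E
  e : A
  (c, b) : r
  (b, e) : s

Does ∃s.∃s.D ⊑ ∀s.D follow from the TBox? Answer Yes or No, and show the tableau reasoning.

No

1. ∃s.∃s.D ⊑ ∀s.D  ⇔  (∃s.∃s.D ⊓ ∃s.¬D) unsat w.r.t. T
   open: L(x₀) ⊇ {B, C, ¬D, ∀s.¬B, ∃s.¬D, …} (+ ∃-successors)
2. Hence ∃s.∃s.D ⊑ ∀s.D: not entailed.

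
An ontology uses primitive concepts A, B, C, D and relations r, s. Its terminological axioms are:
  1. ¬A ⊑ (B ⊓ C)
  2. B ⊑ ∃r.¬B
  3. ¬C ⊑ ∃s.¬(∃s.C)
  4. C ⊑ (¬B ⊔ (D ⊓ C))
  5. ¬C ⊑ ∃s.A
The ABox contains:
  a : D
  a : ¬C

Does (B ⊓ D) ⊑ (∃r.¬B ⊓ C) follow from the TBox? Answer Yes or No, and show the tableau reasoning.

1. (B ⊓ D) ⊑ (∃r.¬B ⊓ C)  ⇔  ((B ⊓ D) ⊓ (∀r.B ⊔ ¬C)) unsat w.r.t. T
   apply at x₀: B⊑∃r.¬B
   open: L(x₀) ⊇ {A, B, D, ¬C, ∃r.¬B, …} (+ ∃-successors)
2. Hence (B ⊓ D) ⊑ (∃r.¬B ⊓ C): not entailed.

No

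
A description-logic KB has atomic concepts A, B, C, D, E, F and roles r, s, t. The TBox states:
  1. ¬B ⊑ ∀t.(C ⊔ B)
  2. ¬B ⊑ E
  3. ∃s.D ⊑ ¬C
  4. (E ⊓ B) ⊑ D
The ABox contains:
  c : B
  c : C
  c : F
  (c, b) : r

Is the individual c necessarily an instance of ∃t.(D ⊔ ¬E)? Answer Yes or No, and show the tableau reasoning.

No

1. c : ∃t.(D ⊔ ¬E)?  L(c) = {B, C, F} ∪ {∀t.(¬D ⊓ E)}
   open: L(c) ⊇ {B, C, F, ¬E, ∀s.¬D, …} — c ∉ ∃t.(D ⊔ ¬E) possible
2. Hence c : ∃t.(D ⊔ ¬E): not entailed.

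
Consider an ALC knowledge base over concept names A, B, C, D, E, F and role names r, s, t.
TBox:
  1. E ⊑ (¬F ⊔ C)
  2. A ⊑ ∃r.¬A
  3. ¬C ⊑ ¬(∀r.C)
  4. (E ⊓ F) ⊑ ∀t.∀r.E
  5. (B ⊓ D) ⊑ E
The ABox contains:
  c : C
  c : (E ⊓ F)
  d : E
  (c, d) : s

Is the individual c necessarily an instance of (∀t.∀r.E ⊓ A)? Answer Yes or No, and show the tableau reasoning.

1. c : (∀t.∀r.E ⊓ A)?  L(c) = {C, (E ⊓ F)} ∪ {(∃t.∃r.¬E ⊔ ¬A)}
   apply at c: E⊑(¬F ⊔ C); (E ⊓ F)⊑∀t.∀r.E
   open: L(c) ⊇ {C, E, F, ¬A, ∀t.∀r.E} — c ∉ (∀t.∀r.E ⊓ A) possible
2. Hence c : (∀t.∀r.E ⊓ A): not entailed.

No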